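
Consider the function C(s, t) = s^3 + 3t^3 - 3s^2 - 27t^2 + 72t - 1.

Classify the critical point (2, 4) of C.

local minimum

The mixed partial ∂²C/∂s∂t is 0, so the Hessian at any point is diag(C_ss, C_tt) = diag(6(s - 1), 18(t - 3)).
At (2, 4): H = diag(6, 18).
Both eigenvalues are positive, so H is positive definite: a local minimum.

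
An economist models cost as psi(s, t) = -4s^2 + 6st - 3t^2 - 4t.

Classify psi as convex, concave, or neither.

concave

psi is quadratic, so its Hessian is the constant matrix H = [[-8, 6], [6, -6]].
det(H) = 12, tr(H) = -14.
det(H) > 0 and tr(H) < 0, so H is negative definite everywhere: concave.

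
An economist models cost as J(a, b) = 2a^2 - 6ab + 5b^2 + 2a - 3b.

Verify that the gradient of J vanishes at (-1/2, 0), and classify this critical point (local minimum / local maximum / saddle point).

∇J = (4a - 6b + 2, -6a + 10b - 3); substituting (-1/2, 0) gives ∇J = (0, 0), so (-1/2, 0) is indeed a critical point.
The Hessian of J is constant: H = [[4, -6], [-6, 10]].
det(H) = 4·10 − (-6)² = 4.
det(H) > 0 and tr(H) = 14 > 0, so H is positive definite and the point is a local minimum.

local minimum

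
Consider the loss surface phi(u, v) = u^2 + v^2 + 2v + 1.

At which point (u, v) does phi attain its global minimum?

(0, -1)

phi(u,v) separates as P(u) + Q(v) + 1, so its minimum is min P + min Q + 1.
P'(u) = 2u vanishes at u ∈ {0}; Q'(v) = 2v + 2 vanishes at v ∈ {-1}.
Local minima of P (where P''>0): P(0)=0. Local minima of Q: Q(-1)=-1.
So the global minimum of phi is P(0) + Q(-1) + 1 = 0 − 1 + 1 = 0, attained at (0, -1).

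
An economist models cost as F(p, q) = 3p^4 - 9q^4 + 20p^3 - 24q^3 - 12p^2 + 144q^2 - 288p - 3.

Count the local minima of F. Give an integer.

F separates as a function of p plus a function of q, so ∇F=0 decouples.
∂F/∂p = 12(p - 2)(p + 3)(p + 4) = 0 at p ∈ {-4, -3, 2}; ∂F/∂q = -36q(q - 2)(q + 4) = 0 at q ∈ {-4, 0, 2}.
The Hessian is diagonal: diag(F_pp, F_qq). Second derivatives: F_pp(-4)=72, F_pp(-3)=-60, F_pp(2)=360; F_qq(-4)=-864, F_qq(0)=288, F_qq(2)=-432.
Local minima occur where both diagonal entries positive: (-4, 0), (2, 0). Count: 2.

2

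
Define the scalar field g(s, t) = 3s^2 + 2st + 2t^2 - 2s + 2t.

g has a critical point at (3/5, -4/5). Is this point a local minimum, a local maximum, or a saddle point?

local minimum

The Hessian of g is constant: H = [[6, 2], [2, 4]].
det(H) = 6·4 − 2² = 20.
det(H) > 0 and tr(H) = 10 > 0, so H is positive definite and the point is a local minimum.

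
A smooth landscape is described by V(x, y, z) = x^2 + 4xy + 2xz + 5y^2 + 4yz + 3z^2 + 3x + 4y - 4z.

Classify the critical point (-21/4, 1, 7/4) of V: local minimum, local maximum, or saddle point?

The Hessian is constant: H = [[2, 4, 2], [4, 10, 4], [2, 4, 6]].
Leading principal minors: Δ₁ = 2, Δ₂ = 4, Δ₃ = 16.
All leading minors are positive, so H is positive definite: a local minimum.

local minimum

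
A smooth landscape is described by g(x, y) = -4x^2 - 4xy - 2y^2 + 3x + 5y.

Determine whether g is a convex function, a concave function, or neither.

g is quadratic, so its Hessian is the constant matrix H = [[-8, -4], [-4, -4]].
det(H) = 16, tr(H) = -12.
det(H) > 0 and tr(H) < 0, so H is negative definite everywhere: concave.

concave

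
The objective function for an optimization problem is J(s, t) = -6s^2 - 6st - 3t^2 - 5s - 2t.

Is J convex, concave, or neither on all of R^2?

J is quadratic, so its Hessian is the constant matrix H = [[-12, -6], [-6, -6]].
det(H) = 36, tr(H) = -18.
det(H) > 0 and tr(H) < 0, so H is negative definite everywhere: concave.

concave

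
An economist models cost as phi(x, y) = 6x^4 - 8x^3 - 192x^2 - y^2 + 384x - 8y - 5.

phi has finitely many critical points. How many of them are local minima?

phi separates as a function of x plus a function of y, so ∇phi=0 decouples.
∂phi/∂x = 24(x - 4)(x - 1)(x + 4) = 0 at x ∈ {-4, 1, 4}; ∂phi/∂y = -2(y + 4) = 0 at y ∈ {-4}.
The Hessian is diagonal: diag(phi_xx, phi_yy). Second derivatives: phi_xx(-4)=960, phi_xx(1)=-360, phi_xx(4)=576; phi_yy(-4)=-2.
Local minima occur where both diagonal entries positive: none. Count: 0.

0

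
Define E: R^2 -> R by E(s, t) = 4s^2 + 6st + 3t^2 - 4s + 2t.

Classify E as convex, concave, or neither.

convex

E is quadratic, so its Hessian is the constant matrix H = [[8, 6], [6, 6]].
det(H) = 12, tr(H) = 14.
det(H) > 0 and tr(H) > 0, so H is positive definite everywhere: convex.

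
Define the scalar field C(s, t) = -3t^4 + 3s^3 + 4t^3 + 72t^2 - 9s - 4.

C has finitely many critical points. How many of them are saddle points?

C separates as a function of s plus a function of t, so ∇C=0 decouples.
∂C/∂s = 9(s - 1)(s + 1) = 0 at s ∈ {-1, 1}; ∂C/∂t = -12t(t - 4)(t + 3) = 0 at t ∈ {-3, 0, 4}.
The Hessian is diagonal: diag(C_ss, C_tt). Second derivatives: C_ss(-1)=-18, C_ss(1)=18; C_tt(-3)=-252, C_tt(0)=144, C_tt(4)=-336.
Saddle points occur where the two diagonal entries have opposite signs: (-1, 0), (1, -3), (1, 4). Count: 3.

3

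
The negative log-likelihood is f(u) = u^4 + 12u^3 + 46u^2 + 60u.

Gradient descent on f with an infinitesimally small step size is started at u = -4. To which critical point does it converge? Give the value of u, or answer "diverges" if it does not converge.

-5

f'(u) = 4(u + 1)(u + 3)(u + 5), so f'(-4) = 12.
Gradient descent moves in the -f' direction, i.e. u is decreasing.
The nearest critical point in that direction is u = -5, where f'' = 32 > 0 (a local minimum). The iterate converges there.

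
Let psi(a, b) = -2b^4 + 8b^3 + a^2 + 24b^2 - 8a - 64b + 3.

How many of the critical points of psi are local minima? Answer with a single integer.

psi separates as a function of a plus a function of b, so ∇psi=0 decouples.
∂psi/∂a = 2(a - 4) = 0 at a ∈ {4}; ∂psi/∂b = -8(b - 4)(b - 1)(b + 2) = 0 at b ∈ {-2, 1, 4}.
The Hessian is diagonal: diag(psi_aa, psi_bb). Second derivatives: psi_aa(4)=2; psi_bb(-2)=-144, psi_bb(1)=72, psi_bb(4)=-144.
Local minima occur where both diagonal entries positive: (4, 1). Count: 1.

1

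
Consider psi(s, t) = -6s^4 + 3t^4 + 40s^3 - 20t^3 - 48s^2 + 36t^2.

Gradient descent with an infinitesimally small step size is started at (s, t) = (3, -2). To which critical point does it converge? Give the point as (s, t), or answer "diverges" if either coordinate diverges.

(1, 0)

psi is separable, so gradient descent decouples: s follows -∂psi/∂s, t follows -∂psi/∂t.
∂psi/∂s = -24s(s - 4)(s - 1); at s=3 this is 144, so s decreases.
∂psi/∂t = 12t(t - 3)(t - 2); at t=-2 this is -480, so t increases.
s converges to its nearest critical value 1 (a local min of the s-part); t converges to 0. The iterate converges to (1, 0).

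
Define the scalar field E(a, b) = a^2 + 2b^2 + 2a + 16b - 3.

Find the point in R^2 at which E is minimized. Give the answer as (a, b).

E(a,b) separates as P(a) + Q(b) − 3, so its minimum is min P + min Q − 3.
P'(a) = 2a + 2 vanishes at a ∈ {-1}; Q'(b) = 4b + 16 vanishes at b ∈ {-4}.
Local minima of P (where P''>0): P(-1)=-1. Local minima of Q: Q(-4)=-32.
So the global minimum of E is P(-1) + Q(-4) − 3 = -1 − 32 − 3 = -36, attained at (-1, -4).

(-1, -4)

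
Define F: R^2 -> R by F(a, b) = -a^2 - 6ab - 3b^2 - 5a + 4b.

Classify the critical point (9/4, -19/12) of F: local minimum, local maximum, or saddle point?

saddle point

The Hessian of F is constant: H = [[-2, -6], [-6, -6]].
det(H) = (-2)·(-6) − (-6)² = -24.
Since det(H) < 0, H is indefinite and the critical point is a saddle point.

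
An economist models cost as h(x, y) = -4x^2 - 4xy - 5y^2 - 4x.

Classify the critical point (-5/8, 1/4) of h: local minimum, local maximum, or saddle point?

local maximum

The Hessian of h is constant: H = [[-8, -4], [-4, -10]].
det(H) = (-8)·(-10) − (-4)² = 64.
det(H) > 0 and tr(H) = -18 < 0, so H is negative definite and the point is a local maximum.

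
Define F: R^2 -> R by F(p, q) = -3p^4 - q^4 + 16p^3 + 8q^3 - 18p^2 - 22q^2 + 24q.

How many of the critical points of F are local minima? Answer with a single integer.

F separates as a function of p plus a function of q, so ∇F=0 decouples.
∂F/∂p = -12p(p - 3)(p - 1) = 0 at p ∈ {0, 1, 3}; ∂F/∂q = -4(q - 3)(q - 2)(q - 1) = 0 at q ∈ {1, 2, 3}.
The Hessian is diagonal: diag(F_pp, F_qq). Second derivatives: F_pp(0)=-36, F_pp(1)=24, F_pp(3)=-72; F_qq(1)=-8, F_qq(2)=4, F_qq(3)=-8.
Local minima occur where both diagonal entries positive: (1, 2). Count: 1.

1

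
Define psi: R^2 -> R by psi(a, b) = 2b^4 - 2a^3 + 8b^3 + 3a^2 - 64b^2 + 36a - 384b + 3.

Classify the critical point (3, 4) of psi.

The mixed partial ∂²psi/∂a∂b is 0, so the Hessian at any point is diag(psi_aa, psi_bb) = diag(6(-2a + 1), 8(3b^2 + 6b - 16)).
At (3, 4): H = diag(-30, 448).
The eigenvalues have opposite signs, so H is indefinite: a saddle point.

saddle point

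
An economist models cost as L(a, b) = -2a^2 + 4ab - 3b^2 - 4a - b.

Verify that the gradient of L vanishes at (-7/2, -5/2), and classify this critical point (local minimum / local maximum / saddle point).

local maximum

∇L = (-4a + 4b - 4, 4a - 6b - 1); substituting (-7/2, -5/2) gives ∇L = (0, 0), so (-7/2, -5/2) is indeed a critical point.
The Hessian of L is constant: H = [[-4, 4], [4, -6]].
det(H) = (-4)·(-6) − 4² = 8.
det(H) > 0 and tr(H) = -10 < 0, so H is negative definite and the point is a local maximum.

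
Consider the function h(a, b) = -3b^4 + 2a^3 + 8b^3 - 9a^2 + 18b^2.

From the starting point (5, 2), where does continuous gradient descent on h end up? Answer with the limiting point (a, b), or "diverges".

(3, 0)

h is separable, so gradient descent decouples: a follows -∂h/∂a, b follows -∂h/∂b.
∂h/∂a = 6a(a - 3); at a=5 this is 60, so a decreases.
∂h/∂b = -12b(b - 3)(b + 1); at b=2 this is 72, so b decreases.
a converges to its nearest critical value 3 (a local min of the a-part); b converges to 0. The iterate converges to (3, 0).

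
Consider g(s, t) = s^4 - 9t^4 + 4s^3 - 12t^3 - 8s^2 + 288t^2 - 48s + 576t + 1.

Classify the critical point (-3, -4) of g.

The mixed partial ∂²g/∂s∂t is 0, so the Hessian at any point is diag(g_ss, g_tt) = diag(4(3s^2 + 6s - 4), 36(-3t^2 - 2t + 16)).
At (-3, -4): H = diag(20, -864).
The eigenvalues have opposite signs, so H is indefinite: a saddle point.

saddle point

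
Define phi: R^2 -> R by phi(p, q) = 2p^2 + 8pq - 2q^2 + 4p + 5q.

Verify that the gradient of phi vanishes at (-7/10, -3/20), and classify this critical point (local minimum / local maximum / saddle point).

∇phi = (4p + 8q + 4, 8p - 4q + 5); substituting (-7/10, -3/20) gives ∇phi = (0, 0), so (-7/10, -3/20) is indeed a critical point.
The Hessian of phi is constant: H = [[4, 8], [8, -4]].
det(H) = 4·(-4) − 8² = -80.
Since det(H) < 0, H is indefinite and the critical point is a saddle point.

saddle point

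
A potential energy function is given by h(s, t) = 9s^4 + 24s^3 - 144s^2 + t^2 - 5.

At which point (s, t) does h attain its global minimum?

h(s,t) separates as P(s) + Q(t) − 5, so its minimum is min P + min Q − 5.
P'(s) = 36s(s - 2)(s + 4) vanishes at s ∈ {-4, 0, 2}; Q'(t) = 2t vanishes at t ∈ {0}.
Local minima of P (where P''>0): P(-4)=-1536, P(2)=-240. Local minima of Q: Q(0)=0.
So the global minimum of h is P(-4) + Q(0) − 5 = -1536 + 0 − 5 = -1541, attained at (-4, 0).

(-4, 0)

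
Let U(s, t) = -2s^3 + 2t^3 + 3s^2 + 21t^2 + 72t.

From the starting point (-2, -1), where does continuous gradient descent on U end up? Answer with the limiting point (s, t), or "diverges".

(0, -3)

U is separable, so gradient descent decouples: s follows -∂U/∂s, t follows -∂U/∂t.
∂U/∂s = -6s(s - 1); at s=-2 this is -36, so s increases.
∂U/∂t = 6(t + 3)(t + 4); at t=-1 this is 36, so t decreases.
s converges to its nearest critical value 0 (a local min of the s-part); t converges to -3. The iterate converges to (0, -3).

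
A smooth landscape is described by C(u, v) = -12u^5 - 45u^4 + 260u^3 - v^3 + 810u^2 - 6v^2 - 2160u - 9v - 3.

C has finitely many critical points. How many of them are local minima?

C separates as a function of u plus a function of v, so ∇C=0 decouples.
∂C/∂u = -60(u - 3)(u - 1)(u + 3)(u + 4) = 0 at u ∈ {-4, -3, 1, 3}; ∂C/∂v = -3(v + 1)(v + 3) = 0 at v ∈ {-3, -1}.
The Hessian is diagonal: diag(C_uu, C_vv). Second derivatives: C_uu(-4)=2100, C_uu(-3)=-1440, C_uu(1)=2400, C_uu(3)=-5040; C_vv(-3)=6, C_vv(-1)=-6.
Local minima occur where both diagonal entries positive: (-4, -3), (1, -3). Count: 2.

2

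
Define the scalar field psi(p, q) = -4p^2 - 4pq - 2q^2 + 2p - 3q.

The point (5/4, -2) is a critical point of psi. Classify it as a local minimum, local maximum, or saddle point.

local maximum

The Hessian of psi is constant: H = [[-8, -4], [-4, -4]].
det(H) = (-8)·(-4) − (-4)² = 16.
det(H) > 0 and tr(H) = -12 < 0, so H is negative definite and the point is a local maximum.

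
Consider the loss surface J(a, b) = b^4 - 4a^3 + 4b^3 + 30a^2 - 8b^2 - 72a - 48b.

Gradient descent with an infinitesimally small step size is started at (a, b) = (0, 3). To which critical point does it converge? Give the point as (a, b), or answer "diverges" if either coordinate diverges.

J is separable, so gradient descent decouples: a follows -∂J/∂a, b follows -∂J/∂b.
∂J/∂a = -12(a - 3)(a - 2); at a=0 this is -72, so a increases.
∂J/∂b = 4(b - 2)(b + 2)(b + 3); at b=3 this is 120, so b decreases.
a converges to its nearest critical value 2 (a local min of the a-part); b converges to 2. The iterate converges to (2, 2).

(2, 2)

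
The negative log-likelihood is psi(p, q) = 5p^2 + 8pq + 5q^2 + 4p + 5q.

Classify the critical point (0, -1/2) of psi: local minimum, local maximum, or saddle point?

The Hessian of psi is constant: H = [[10, 8], [8, 10]].
det(H) = 10·10 − 8² = 36.
det(H) > 0 and tr(H) = 20 > 0, so H is positive definite and the point is a local minimum.

local minimum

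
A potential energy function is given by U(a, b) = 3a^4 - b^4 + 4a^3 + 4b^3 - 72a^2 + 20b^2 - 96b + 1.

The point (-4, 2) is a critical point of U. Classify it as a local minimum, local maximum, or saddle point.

local minimum

The mixed partial ∂²U/∂a∂b is 0, so the Hessian at any point is diag(U_aa, U_bb) = diag(12(3a^2 + 2a - 12), 4(-3b^2 + 6b + 10)).
At (-4, 2): H = diag(336, 40).
Both eigenvalues are positive, so H is positive definite: a local minimum.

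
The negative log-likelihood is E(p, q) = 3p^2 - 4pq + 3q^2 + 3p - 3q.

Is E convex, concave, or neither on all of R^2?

convex

E is quadratic, so its Hessian is the constant matrix H = [[6, -4], [-4, 6]].
det(H) = 20, tr(H) = 12.
det(H) > 0 and tr(H) > 0, so H is positive definite everywhere: convex.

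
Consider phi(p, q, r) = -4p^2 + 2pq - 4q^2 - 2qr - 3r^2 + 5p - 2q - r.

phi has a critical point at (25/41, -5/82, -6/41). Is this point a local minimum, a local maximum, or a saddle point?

The Hessian is constant: H = [[-8, 2, 0], [2, -8, -2], [0, -2, -6]].
Leading principal minors: Δ₁ = -8, Δ₂ = 60, Δ₃ = -328.
The minors alternate sign starting negative (−, +, −), so H is negative definite: a local maximum.

local maximum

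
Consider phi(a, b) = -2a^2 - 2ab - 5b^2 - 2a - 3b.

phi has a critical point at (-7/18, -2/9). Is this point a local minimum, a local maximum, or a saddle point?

The Hessian of phi is constant: H = [[-4, -2], [-2, -10]].
det(H) = (-4)·(-10) − (-2)² = 36.
det(H) > 0 and tr(H) = -14 < 0, so H is negative definite and the point is a local maximum.

local maximum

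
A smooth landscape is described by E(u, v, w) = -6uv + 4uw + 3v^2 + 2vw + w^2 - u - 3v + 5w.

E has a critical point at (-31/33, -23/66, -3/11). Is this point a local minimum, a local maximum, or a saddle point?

saddle point

The Hessian is constant: H = [[0, -6, 4], [-6, 6, 2], [4, 2, 2]].
Leading principal minors: Δ₁ = 0, Δ₂ = -36, Δ₃ = -264.
The minors fit neither the all-positive nor the alternating-sign pattern, so H is indefinite: a saddle point.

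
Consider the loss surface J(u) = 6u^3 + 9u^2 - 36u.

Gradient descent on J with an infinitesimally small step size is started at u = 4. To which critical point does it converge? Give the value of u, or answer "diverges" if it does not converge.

1

J'(u) = 18(u - 1)(u + 2), so J'(4) = 324.
Gradient descent moves in the -J' direction, i.e. u is decreasing.
The nearest critical point in that direction is u = 1, where J'' = 54 > 0 (a local minimum). The iterate converges there.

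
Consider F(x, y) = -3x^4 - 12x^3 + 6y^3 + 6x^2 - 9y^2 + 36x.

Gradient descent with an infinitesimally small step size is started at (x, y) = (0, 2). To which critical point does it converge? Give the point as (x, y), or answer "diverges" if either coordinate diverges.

F is separable, so gradient descent decouples: x follows -∂F/∂x, y follows -∂F/∂y.
∂F/∂x = -12(x - 1)(x + 1)(x + 3); at x=0 this is 36, so x decreases.
∂F/∂y = 18y(y - 1); at y=2 this is 36, so y decreases.
x converges to its nearest critical value -1 (a local min of the x-part); y converges to 1. The iterate converges to (-1, 1).

(-1, 1)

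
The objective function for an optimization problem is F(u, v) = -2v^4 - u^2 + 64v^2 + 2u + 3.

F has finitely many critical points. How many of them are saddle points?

F separates as a function of u plus a function of v, so ∇F=0 decouples.
∂F/∂u = -2(u - 1) = 0 at u ∈ {1}; ∂F/∂v = -8v(v - 4)(v + 4) = 0 at v ∈ {-4, 0, 4}.
The Hessian is diagonal: diag(F_uu, F_vv). Second derivatives: F_uu(1)=-2; F_vv(-4)=-256, F_vv(0)=128, F_vv(4)=-256.
Saddle points occur where the two diagonal entries have opposite signs: (1, 0). Count: 1.

1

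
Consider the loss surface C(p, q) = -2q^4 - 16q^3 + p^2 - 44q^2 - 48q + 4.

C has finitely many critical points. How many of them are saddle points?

2

C separates as a function of p plus a function of q, so ∇C=0 decouples.
∂C/∂p = 2p = 0 at p ∈ {0}; ∂C/∂q = -8(q + 1)(q + 2)(q + 3) = 0 at q ∈ {-3, -2, -1}.
The Hessian is diagonal: diag(C_pp, C_qq). Second derivatives: C_pp(0)=2; C_qq(-3)=-16, C_qq(-2)=8, C_qq(-1)=-16.
Saddle points occur where the two diagonal entries have opposite signs: (0, -3), (0, -1). Count: 2.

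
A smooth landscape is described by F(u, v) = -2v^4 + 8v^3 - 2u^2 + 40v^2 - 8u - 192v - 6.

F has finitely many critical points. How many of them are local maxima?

F separates as a function of u plus a function of v, so ∇F=0 decouples.
∂F/∂u = -4(u + 2) = 0 at u ∈ {-2}; ∂F/∂v = -8(v - 4)(v - 2)(v + 3) = 0 at v ∈ {-3, 2, 4}.
The Hessian is diagonal: diag(F_uu, F_vv). Second derivatives: F_uu(-2)=-4; F_vv(-3)=-280, F_vv(2)=80, F_vv(4)=-112.
Local maxima occur where both diagonal entries negative: (-2, -3), (-2, 4). Count: 2.

2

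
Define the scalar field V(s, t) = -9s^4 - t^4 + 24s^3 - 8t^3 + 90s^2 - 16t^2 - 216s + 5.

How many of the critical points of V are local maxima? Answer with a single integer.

V separates as a function of s plus a function of t, so ∇V=0 decouples.
∂V/∂s = -36(s - 3)(s - 1)(s + 2) = 0 at s ∈ {-2, 1, 3}; ∂V/∂t = -4t(t + 2)(t + 4) = 0 at t ∈ {-4, -2, 0}.
The Hessian is diagonal: diag(V_ss, V_tt). Second derivatives: V_ss(-2)=-540, V_ss(1)=216, V_ss(3)=-360; V_tt(-4)=-32, V_tt(-2)=16, V_tt(0)=-32.
Local maxima occur where both diagonal entries negative: (-2, -4), (-2, 0), (3, -4), (3, 0). Count: 4.

4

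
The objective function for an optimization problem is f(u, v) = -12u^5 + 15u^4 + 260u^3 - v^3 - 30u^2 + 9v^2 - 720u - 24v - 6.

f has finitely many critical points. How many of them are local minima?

2

f separates as a function of u plus a function of v, so ∇f=0 decouples.
∂f/∂u = -60(u - 4)(u - 1)(u + 1)(u + 3) = 0 at u ∈ {-3, -1, 1, 4}; ∂f/∂v = -3(v - 4)(v - 2) = 0 at v ∈ {2, 4}.
The Hessian is diagonal: diag(f_uu, f_vv). Second derivatives: f_uu(-3)=3360, f_uu(-1)=-1200, f_uu(1)=1440, f_uu(4)=-6300; f_vv(2)=6, f_vv(4)=-6.
Local minima occur where both diagonal entries positive: (-3, 2), (1, 2). Count: 2.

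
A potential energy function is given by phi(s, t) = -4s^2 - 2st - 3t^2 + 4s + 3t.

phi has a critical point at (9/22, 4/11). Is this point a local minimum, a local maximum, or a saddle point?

The Hessian of phi is constant: H = [[-8, -2], [-2, -6]].
det(H) = (-8)·(-6) − (-2)² = 44.
det(H) > 0 and tr(H) = -14 < 0, so H is negative definite and the point is a local maximum.

local maximum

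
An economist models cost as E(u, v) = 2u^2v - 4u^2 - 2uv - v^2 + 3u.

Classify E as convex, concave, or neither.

neither

The term 2u^2v is cubic, so the Hessian is not constant.
∂²E/∂u² = 4v - 8, which takes both signs as v varies (negative for sufficiently negative v). A diagonal entry of the Hessian changing sign means the Hessian is neither positive- nor negative-semidefinite on all of R^2.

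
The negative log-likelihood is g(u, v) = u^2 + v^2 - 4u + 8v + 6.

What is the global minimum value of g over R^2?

-14

g(u,v) separates as P(u) + Q(v) + 6, so its minimum is min P + min Q + 6.
P'(u) = 2u - 4 vanishes at u ∈ {2}; Q'(v) = 2v + 8 vanishes at v ∈ {-4}.
Local minima of P (where P''>0): P(2)=-4. Local minima of Q: Q(-4)=-16.
So the global minimum of g is P(2) + Q(-4) + 6 = -4 − 16 + 6 = -14, attained at (2, -4).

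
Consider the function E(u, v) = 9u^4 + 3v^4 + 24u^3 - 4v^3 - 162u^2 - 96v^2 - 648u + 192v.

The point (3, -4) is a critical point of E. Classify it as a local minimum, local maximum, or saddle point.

The mixed partial ∂²E/∂u∂v is 0, so the Hessian at any point is diag(E_uu, E_vv) = diag(36(3u^2 + 4u - 9), 12(3v^2 - 2v - 16)).
At (3, -4): H = diag(1080, 480).
Both eigenvalues are positive, so H is positive definite: a local minimum.

local minimum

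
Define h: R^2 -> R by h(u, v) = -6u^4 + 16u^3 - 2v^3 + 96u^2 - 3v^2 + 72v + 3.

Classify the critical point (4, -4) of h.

The mixed partial ∂²h/∂u∂v is 0, so the Hessian at any point is diag(h_uu, h_vv) = diag(24(-3u^2 + 4u + 8), -6(2v + 1)).
At (4, -4): H = diag(-576, 42).
The eigenvalues have opposite signs, so H is indefinite: a saddle point.

saddle point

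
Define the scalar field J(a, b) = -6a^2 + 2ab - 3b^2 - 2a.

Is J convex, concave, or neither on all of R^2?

concave

J is quadratic, so its Hessian is the constant matrix H = [[-12, 2], [2, -6]].
det(H) = 68, tr(H) = -18.
det(H) > 0 and tr(H) < 0, so H is negative definite everywhere: concave.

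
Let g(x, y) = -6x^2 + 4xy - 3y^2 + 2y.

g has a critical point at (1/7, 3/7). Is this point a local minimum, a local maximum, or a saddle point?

The Hessian of g is constant: H = [[-12, 4], [4, -6]].
det(H) = (-12)·(-6) − 4² = 56.
det(H) > 0 and tr(H) = -18 < 0, so H is negative definite and the point is a local maximum.

local maximum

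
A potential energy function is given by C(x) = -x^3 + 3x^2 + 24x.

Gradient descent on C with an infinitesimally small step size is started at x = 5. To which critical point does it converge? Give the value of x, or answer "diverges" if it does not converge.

diverges

C'(x) = -3(x - 4)(x + 2), so C'(5) = -21.
Gradient descent moves in the -C' direction, i.e. x is increasing.
There is no critical point above x=5, and C' keeps the same sign, so the iterate runs off to +∞.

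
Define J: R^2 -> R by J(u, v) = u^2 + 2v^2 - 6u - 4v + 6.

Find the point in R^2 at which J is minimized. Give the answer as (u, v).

(3, 1)

J(u,v) separates as P(u) + Q(v) + 6, so its minimum is min P + min Q + 6.
P'(u) = 2u - 6 vanishes at u ∈ {3}; Q'(v) = 4v - 4 vanishes at v ∈ {1}.
Local minima of P (where P''>0): P(3)=-9. Local minima of Q: Q(1)=-2.
So the global minimum of J is P(3) + Q(1) + 6 = -9 − 2 + 6 = -5, attained at (3, 1).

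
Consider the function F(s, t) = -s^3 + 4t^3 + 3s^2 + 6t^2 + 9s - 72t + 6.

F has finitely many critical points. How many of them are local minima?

1

F separates as a function of s plus a function of t, so ∇F=0 decouples.
∂F/∂s = -3(s - 3)(s + 1) = 0 at s ∈ {-1, 3}; ∂F/∂t = 12(t - 2)(t + 3) = 0 at t ∈ {-3, 2}.
The Hessian is diagonal: diag(F_ss, F_tt). Second derivatives: F_ss(-1)=12, F_ss(3)=-12; F_tt(-3)=-60, F_tt(2)=60.
Local minima occur where both diagonal entries positive: (-1, 2). Count: 1.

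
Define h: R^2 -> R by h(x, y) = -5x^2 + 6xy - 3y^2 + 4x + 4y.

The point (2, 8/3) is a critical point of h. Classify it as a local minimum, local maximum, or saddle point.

The Hessian of h is constant: H = [[-10, 6], [6, -6]].
det(H) = (-10)·(-6) − 6² = 24.
det(H) > 0 and tr(H) = -16 < 0, so H is negative definite and the point is a local maximum.

local maximum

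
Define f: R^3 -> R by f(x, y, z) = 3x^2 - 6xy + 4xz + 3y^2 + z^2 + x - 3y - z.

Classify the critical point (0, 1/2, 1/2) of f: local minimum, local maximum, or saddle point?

saddle point

The Hessian is constant: H = [[6, -6, 4], [-6, 6, 0], [4, 0, 2]].
Leading principal minors: Δ₁ = 6, Δ₂ = 0, Δ₃ = -96.
The minors fit neither the all-positive nor the alternating-sign pattern, so H is indefinite: a saddle point.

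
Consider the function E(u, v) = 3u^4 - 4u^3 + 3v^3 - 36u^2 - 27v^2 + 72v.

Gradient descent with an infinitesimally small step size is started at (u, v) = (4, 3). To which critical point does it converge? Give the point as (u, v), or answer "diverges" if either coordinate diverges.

(3, 4)

E is separable, so gradient descent decouples: u follows -∂E/∂u, v follows -∂E/∂v.
∂E/∂u = 12u(u - 3)(u + 2); at u=4 this is 288, so u decreases.
∂E/∂v = 9(v - 4)(v - 2); at v=3 this is -9, so v increases.
u converges to its nearest critical value 3 (a local min of the u-part); v converges to 4. The iterate converges to (3, 4).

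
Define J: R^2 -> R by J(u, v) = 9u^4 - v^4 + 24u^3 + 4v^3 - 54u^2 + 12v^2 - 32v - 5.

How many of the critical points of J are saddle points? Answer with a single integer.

5

J separates as a function of u plus a function of v, so ∇J=0 decouples.
∂J/∂u = 36u(u - 1)(u + 3) = 0 at u ∈ {-3, 0, 1}; ∂J/∂v = -4(v - 4)(v - 1)(v + 2) = 0 at v ∈ {-2, 1, 4}.
The Hessian is diagonal: diag(J_uu, J_vv). Second derivatives: J_uu(-3)=432, J_uu(0)=-108, J_uu(1)=144; J_vv(-2)=-72, J_vv(1)=36, J_vv(4)=-72.
Saddle points occur where the two diagonal entries have opposite signs: (-3, -2), (-3, 4), (0, 1), (1, -2), (1, 4). Count: 5.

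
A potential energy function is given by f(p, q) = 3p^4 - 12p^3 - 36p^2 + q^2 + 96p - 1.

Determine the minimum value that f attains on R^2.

f(p,q) separates as A(p) + B(q) − 1, so its minimum is min A + min B − 1.
A'(p) = 12(p - 4)(p - 1)(p + 2) vanishes at p ∈ {-2, 1, 4}; B'(q) = 2q vanishes at q ∈ {0}.
Local minima of A (where A''>0): A(-2)=-192, A(4)=-192. Local minima of B: B(0)=0.
So the global minimum of f is A(-2) + B(0) − 1 = -192 + 0 − 1 = -193, attained at (-2, 0).

-193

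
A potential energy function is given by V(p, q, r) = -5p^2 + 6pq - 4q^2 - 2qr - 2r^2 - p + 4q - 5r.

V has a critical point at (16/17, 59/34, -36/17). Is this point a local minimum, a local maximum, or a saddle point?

The Hessian is constant: H = [[-10, 6, 0], [6, -8, -2], [0, -2, -4]].
Leading principal minors: Δ₁ = -10, Δ₂ = 44, Δ₃ = -136.
The minors alternate sign starting negative (−, +, −), so H is negative definite: a local maximum.

local maximum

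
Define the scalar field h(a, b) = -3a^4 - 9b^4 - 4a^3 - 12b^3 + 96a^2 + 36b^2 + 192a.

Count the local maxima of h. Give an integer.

4

h separates as a function of a plus a function of b, so ∇h=0 decouples.
∂h/∂a = -12(a - 4)(a + 1)(a + 4) = 0 at a ∈ {-4, -1, 4}; ∂h/∂b = -36b(b - 1)(b + 2) = 0 at b ∈ {-2, 0, 1}.
The Hessian is diagonal: diag(h_aa, h_bb). Second derivatives: h_aa(-4)=-288, h_aa(-1)=180, h_aa(4)=-480; h_bb(-2)=-216, h_bb(0)=72, h_bb(1)=-108.
Local maxima occur where both diagonal entries negative: (-4, -2), (-4, 1), (4, -2), (4, 1). Count: 4.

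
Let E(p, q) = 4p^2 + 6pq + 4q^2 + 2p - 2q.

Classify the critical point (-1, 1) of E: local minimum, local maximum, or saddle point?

local minimum

The Hessian of E is constant: H = [[8, 6], [6, 8]].
det(H) = 8·8 − 6² = 28.
det(H) > 0 and tr(H) = 16 > 0, so H is positive definite and the point is a local minimum.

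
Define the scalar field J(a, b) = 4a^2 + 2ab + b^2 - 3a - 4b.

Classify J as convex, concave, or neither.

convex

J is quadratic, so its Hessian is the constant matrix H = [[8, 2], [2, 2]].
det(H) = 12, tr(H) = 10.
det(H) > 0 and tr(H) > 0, so H is positive definite everywhere: convex.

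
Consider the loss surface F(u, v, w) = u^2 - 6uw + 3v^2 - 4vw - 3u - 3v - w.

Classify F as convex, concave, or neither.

neither

F is quadratic, so its Hessian is the constant matrix H = [[2, 0, -6], [0, 6, -4], [-6, -4, 0]].
Leading principal minors: 2, 12, -248.
Neither pattern holds ⇒ H is indefinite ⇒ neither convex nor concave.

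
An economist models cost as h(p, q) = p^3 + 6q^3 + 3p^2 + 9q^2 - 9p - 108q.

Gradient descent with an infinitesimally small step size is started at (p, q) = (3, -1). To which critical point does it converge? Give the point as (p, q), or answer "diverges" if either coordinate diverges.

h is separable, so gradient descent decouples: p follows -∂h/∂p, q follows -∂h/∂q.
∂h/∂p = 3(p - 1)(p + 3); at p=3 this is 36, so p decreases.
∂h/∂q = 18(q - 2)(q + 3); at q=-1 this is -108, so q increases.
p converges to its nearest critical value 1 (a local min of the p-part); q converges to 2. The iterate converges to (1, 2).

(1, 2)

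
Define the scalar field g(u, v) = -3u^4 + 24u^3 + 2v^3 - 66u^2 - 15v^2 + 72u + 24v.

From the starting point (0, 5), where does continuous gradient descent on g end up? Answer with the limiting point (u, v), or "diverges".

diverges

g is separable, so gradient descent decouples: u follows -∂g/∂u, v follows -∂g/∂v.
∂g/∂u = -12(u - 3)(u - 2)(u - 1); at u=0 this is 72, so u decreases.
∂g/∂v = 6(v - 4)(v - 1); at v=5 this is 24, so v decreases.
The u-coordinate has no critical point in that direction and runs off to infinity.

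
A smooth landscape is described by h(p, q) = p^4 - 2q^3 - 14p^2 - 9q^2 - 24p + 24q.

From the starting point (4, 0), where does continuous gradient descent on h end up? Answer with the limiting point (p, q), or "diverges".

h is separable, so gradient descent decouples: p follows -∂h/∂p, q follows -∂h/∂q.
∂h/∂p = 4(p - 3)(p + 1)(p + 2); at p=4 this is 120, so p decreases.
∂h/∂q = -6(q - 1)(q + 4); at q=0 this is 24, so q decreases.
p converges to its nearest critical value 3 (a local min of the p-part); q converges to -4. The iterate converges to (3, -4).

(3, -4)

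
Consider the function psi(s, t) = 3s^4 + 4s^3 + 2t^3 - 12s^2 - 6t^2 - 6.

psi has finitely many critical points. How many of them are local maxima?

1

psi separates as a function of s plus a function of t, so ∇psi=0 decouples.
∂psi/∂s = 12s(s - 1)(s + 2) = 0 at s ∈ {-2, 0, 1}; ∂psi/∂t = 6t(t - 2) = 0 at t ∈ {0, 2}.
The Hessian is diagonal: diag(psi_ss, psi_tt). Second derivatives: psi_ss(-2)=72, psi_ss(0)=-24, psi_ss(1)=36; psi_tt(0)=-12, psi_tt(2)=12.
Local maxima occur where both diagonal entries negative: (0, 0). Count: 1.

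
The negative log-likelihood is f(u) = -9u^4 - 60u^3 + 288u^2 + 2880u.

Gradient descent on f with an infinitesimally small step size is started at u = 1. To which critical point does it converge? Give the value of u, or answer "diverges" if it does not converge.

-4

f'(u) = -36(u - 4)(u + 4)(u + 5), so f'(1) = 3240.
Gradient descent moves in the -f' direction, i.e. u is decreasing.
The nearest critical point in that direction is u = -4, where f'' = 288 > 0 (a local minimum). The iterate converges there.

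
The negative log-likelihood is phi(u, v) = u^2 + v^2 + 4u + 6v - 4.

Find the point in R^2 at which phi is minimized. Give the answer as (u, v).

phi(u,v) separates as P(u) + Q(v) − 4, so its minimum is min P + min Q − 4.
P'(u) = 2u + 4 vanishes at u ∈ {-2}; Q'(v) = 2v + 6 vanishes at v ∈ {-3}.
Local minima of P (where P''>0): P(-2)=-4. Local minima of Q: Q(-3)=-9.
So the global minimum of phi is P(-2) + Q(-3) − 4 = -4 − 9 − 4 = -17, attained at (-2, -3).

(-2, -3)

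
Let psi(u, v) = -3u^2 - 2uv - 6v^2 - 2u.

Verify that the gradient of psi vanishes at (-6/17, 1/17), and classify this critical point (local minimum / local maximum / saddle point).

local maximum

∇psi = (-6u - 2v - 2, -2u - 12v); substituting (-6/17, 1/17) gives ∇psi = (0, 0), so (-6/17, 1/17) is indeed a critical point.
The Hessian of psi is constant: H = [[-6, -2], [-2, -12]].
det(H) = (-6)·(-12) − (-2)² = 68.
det(H) > 0 and tr(H) = -18 < 0, so H is negative definite and the point is a local maximum.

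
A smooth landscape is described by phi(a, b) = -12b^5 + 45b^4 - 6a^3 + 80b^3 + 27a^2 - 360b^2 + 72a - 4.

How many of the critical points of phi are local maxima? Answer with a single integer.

phi separates as a function of a plus a function of b, so ∇phi=0 decouples.
∂phi/∂a = -18(a - 4)(a + 1) = 0 at a ∈ {-1, 4}; ∂phi/∂b = -60b(b - 3)(b - 2)(b + 2) = 0 at b ∈ {-2, 0, 2, 3}.
The Hessian is diagonal: diag(phi_aa, phi_bb). Second derivatives: phi_aa(-1)=90, phi_aa(4)=-90; phi_bb(-2)=2400, phi_bb(0)=-720, phi_bb(2)=480, phi_bb(3)=-900.
Local maxima occur where both diagonal entries negative: (4, 0), (4, 3). Count: 2.

2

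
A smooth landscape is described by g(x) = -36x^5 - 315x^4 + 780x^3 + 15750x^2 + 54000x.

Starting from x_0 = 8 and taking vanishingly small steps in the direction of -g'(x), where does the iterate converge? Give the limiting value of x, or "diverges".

g'(x) = -180(x - 5)(x + 3)(x + 4)(x + 5), so g'(8) = -926640.
Gradient descent moves in the -g' direction, i.e. x is increasing.
There is no critical point above x=8, and g' keeps the same sign, so the iterate runs off to +∞.

diverges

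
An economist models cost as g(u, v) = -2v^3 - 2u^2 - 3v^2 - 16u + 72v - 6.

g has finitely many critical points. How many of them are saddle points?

1

g separates as a function of u plus a function of v, so ∇g=0 decouples.
∂g/∂u = -4(u + 4) = 0 at u ∈ {-4}; ∂g/∂v = -6(v - 3)(v + 4) = 0 at v ∈ {-4, 3}.
The Hessian is diagonal: diag(g_uu, g_vv). Second derivatives: g_uu(-4)=-4; g_vv(-4)=42, g_vv(3)=-42.
Saddle points occur where the two diagonal entries have opposite signs: (-4, -4). Count: 1.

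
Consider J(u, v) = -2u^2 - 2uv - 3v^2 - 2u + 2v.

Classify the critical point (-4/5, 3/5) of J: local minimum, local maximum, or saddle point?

local maximum

The Hessian of J is constant: H = [[-4, -2], [-2, -6]].
det(H) = (-4)·(-6) − (-2)² = 20.
det(H) > 0 and tr(H) = -10 < 0, so H is negative definite and the point is a local maximum.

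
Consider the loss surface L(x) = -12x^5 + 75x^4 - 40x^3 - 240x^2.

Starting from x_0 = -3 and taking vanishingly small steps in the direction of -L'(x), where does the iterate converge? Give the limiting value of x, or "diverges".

L'(x) = -60x(x - 4)(x - 2)(x + 1), so L'(-3) = -12600.
Gradient descent moves in the -L' direction, i.e. x is increasing.
The nearest critical point in that direction is x = -1, where L'' = 900 > 0 (a local minimum). The iterate converges there.

-1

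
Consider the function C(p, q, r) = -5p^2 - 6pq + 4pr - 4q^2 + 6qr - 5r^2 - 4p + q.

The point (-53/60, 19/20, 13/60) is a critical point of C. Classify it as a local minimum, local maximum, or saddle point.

local maximum

The Hessian is constant: H = [[-10, -6, 4], [-6, -8, 6], [4, 6, -10]].
Leading principal minors: Δ₁ = -10, Δ₂ = 44, Δ₃ = -240.
The minors alternate sign starting negative (−, +, −), so H is negative definite: a local maximum.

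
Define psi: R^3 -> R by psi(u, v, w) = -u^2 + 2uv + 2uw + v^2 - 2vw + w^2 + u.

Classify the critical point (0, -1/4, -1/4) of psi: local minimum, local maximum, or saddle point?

saddle point

The Hessian is constant: H = [[-2, 2, 2], [2, 2, -2], [2, -2, 2]].
Leading principal minors: Δ₁ = -2, Δ₂ = -8, Δ₃ = -32.
The minors fit neither the all-positive nor the alternating-sign pattern, so H is indefinite: a saddle point.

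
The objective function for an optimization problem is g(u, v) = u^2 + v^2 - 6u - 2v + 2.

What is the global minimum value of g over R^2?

g(u,v) separates as P(u) + Q(v) + 2, so its minimum is min P + min Q + 2.
P'(u) = 2u - 6 vanishes at u ∈ {3}; Q'(v) = 2v - 2 vanishes at v ∈ {1}.
Local minima of P (where P''>0): P(3)=-9. Local minima of Q: Q(1)=-1.
So the global minimum of g is P(3) + Q(1) + 2 = -9 − 1 + 2 = -8, attained at (3, 1).

-8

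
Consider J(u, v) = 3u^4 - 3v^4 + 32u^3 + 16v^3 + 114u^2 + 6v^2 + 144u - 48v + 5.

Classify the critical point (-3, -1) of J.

local maximum

The mixed partial ∂²J/∂u∂v is 0, so the Hessian at any point is diag(J_uu, J_vv) = diag(12(3u^2 + 16u + 19), 12(-3v^2 + 8v + 1)).
At (-3, -1): H = diag(-24, -120).
Both eigenvalues are negative, so H is negative definite: a local maximum.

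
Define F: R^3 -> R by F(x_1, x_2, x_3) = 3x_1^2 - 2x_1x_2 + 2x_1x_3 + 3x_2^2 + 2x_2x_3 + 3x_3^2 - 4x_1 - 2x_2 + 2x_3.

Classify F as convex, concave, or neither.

F is quadratic, so its Hessian is the constant matrix H = [[6, -2, 2], [-2, 6, 2], [2, 2, 6]].
Leading principal minors: 6, 32, 128.
All positive ⇒ H ≻ 0 ⇒ convex.

convex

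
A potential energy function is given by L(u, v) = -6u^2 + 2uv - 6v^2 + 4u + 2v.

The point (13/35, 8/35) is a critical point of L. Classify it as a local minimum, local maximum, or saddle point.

local maximum

The Hessian of L is constant: H = [[-12, 2], [2, -12]].
det(H) = (-12)·(-12) − 2² = 140.
det(H) > 0 and tr(H) = -24 < 0, so H is negative definite and the point is a local maximum.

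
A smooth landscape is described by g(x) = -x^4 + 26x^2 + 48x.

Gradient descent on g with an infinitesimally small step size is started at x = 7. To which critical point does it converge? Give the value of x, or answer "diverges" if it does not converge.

diverges

g'(x) = -4(x - 4)(x + 1)(x + 3), so g'(7) = -960.
Gradient descent moves in the -g' direction, i.e. x is increasing.
There is no critical point above x=7, and g' keeps the same sign, so the iterate runs off to +∞.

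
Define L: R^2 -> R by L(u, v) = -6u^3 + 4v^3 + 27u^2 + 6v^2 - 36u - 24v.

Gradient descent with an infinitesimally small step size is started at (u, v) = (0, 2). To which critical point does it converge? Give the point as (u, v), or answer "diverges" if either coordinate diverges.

L is separable, so gradient descent decouples: u follows -∂L/∂u, v follows -∂L/∂v.
∂L/∂u = -18(u - 2)(u - 1); at u=0 this is -36, so u increases.
∂L/∂v = 12(v - 1)(v + 2); at v=2 this is 48, so v decreases.
u converges to its nearest critical value 1 (a local min of the u-part); v converges to 1. The iterate converges to (1, 1).

(1, 1)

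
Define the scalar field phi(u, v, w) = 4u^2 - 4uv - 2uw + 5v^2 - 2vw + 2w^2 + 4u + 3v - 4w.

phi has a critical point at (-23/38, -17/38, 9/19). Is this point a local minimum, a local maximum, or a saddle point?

The Hessian is constant: H = [[8, -4, -2], [-4, 10, -2], [-2, -2, 4]].
Leading principal minors: Δ₁ = 8, Δ₂ = 64, Δ₃ = 152.
All leading minors are positive, so H is positive definite: a local minimum.

local minimum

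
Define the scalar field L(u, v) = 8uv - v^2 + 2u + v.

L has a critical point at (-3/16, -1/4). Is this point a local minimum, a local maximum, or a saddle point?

saddle point

The Hessian of L is constant: H = [[0, 8], [8, -2]].
det(H) = 0·(-2) − 8² = -64.
Since det(H) < 0, H is indefinite and the critical point is a saddle point.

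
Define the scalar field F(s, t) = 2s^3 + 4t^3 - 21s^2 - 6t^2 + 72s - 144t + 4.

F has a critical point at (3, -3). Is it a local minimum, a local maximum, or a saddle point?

The mixed partial ∂²F/∂s∂t is 0, so the Hessian at any point is diag(F_ss, F_tt) = diag(6(2s - 7), 12(2t - 1)).
At (3, -3): H = diag(-6, -84).
Both eigenvalues are negative, so H is negative definite: a local maximum.

local maximum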